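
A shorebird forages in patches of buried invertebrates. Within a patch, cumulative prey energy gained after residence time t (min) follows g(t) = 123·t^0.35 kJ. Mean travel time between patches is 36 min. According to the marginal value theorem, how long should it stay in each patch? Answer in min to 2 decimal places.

Maximise g(t)/(T+t): set derivative to zero → g'(t)(T+t) = g(t).
g'(t) = 0.35·123·t^-0.65. Setting 0.35·123·t^-0.65 = 123·t^0.35/(36+t) gives 0.35(36+t) = t, so 0.65·t = 0.35×36.
t* = 0.35×36/0.65 = 19.38 min.

19.38 min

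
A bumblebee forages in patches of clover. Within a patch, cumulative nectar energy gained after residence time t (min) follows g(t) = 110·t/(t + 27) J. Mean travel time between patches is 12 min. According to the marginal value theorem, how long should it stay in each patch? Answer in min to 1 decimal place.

18.0 min

Maximise g(t)/(T+t): set derivative to zero → g'(t)(T+t) = g(t).
g'(t) = 110·27/(t + 27)². Setting 110·27/(t+27)² = 110t/[(t+27)(12+t)] gives 27(12+t) = t(t+27), so t² = 27×12 = 324.
t* = √324 = 18 min.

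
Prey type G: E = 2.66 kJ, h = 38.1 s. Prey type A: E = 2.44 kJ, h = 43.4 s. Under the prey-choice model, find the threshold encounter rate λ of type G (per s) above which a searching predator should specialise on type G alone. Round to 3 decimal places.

The zero-one rule: include type A iff E₂/h₂ > λE₁/(1+λh₁). Equality gives the switch point.
λE₁h₂ = E₂ + λE₂h₁ ⇒ λ = E₂/(E₁h₂ − E₂h₁) = 2.44/(115.4 − 92.96) = 0.1085 per s.

0.109 per s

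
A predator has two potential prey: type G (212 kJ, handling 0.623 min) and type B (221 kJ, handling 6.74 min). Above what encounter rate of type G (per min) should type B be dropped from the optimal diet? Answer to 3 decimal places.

Drop type B once their profitability E₂/h₂ falls below the rate achievable on type G alone: E₂/h₂ = λE₁/(1 + λh₁).
Solve for λ: λE₁h₂ = E₂(1 + λh₁) → λ(E₁h₂ − E₂h₁) = E₂ → λ = E₂/(E₁h₂ − E₂h₁).
λ = 221/(212×6.74 − 221×0.623) = 221/1291 = 0.1712 per min.

0.171 per min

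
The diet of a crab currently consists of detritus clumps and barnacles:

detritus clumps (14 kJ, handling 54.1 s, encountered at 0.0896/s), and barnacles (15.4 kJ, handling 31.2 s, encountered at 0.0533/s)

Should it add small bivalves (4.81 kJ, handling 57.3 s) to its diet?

Intake rate on the current diet: R = (0.0896×14 + 0.0533×15.4) / (1 + 0.0896×54.1 + 0.0533×31.2) = 2.075/7.51 = 0.2763 kJ/s.
small bivalves: E/h = 4.81/57.3 = 0.08394 kJ/s.
Since 0.08394 < R, time spent handling small bivalves is better spent searching.

No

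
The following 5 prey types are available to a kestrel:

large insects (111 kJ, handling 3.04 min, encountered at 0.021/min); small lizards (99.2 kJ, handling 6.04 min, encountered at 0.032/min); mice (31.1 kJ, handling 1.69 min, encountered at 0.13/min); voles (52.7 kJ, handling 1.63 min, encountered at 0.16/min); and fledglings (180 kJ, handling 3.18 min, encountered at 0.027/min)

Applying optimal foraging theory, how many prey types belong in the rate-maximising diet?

5

Rank by E/h (kJ/min): fledglings 56.6, large insects 36.5, voles 32.3, mice 18.4, small lizards 16.4. Include each in turn until the next type's E/h falls below the running intake rate.
Rate on top 1: 4.476. large insects: 36.5 > 4.476 → include.
Rate on top 2: 6.255. voles: 32.3 > 6.255 → include.
Rate on top 3: 11.08. mice: 18.4 > 11.08 → include.
Rate on top 4: 12.06. small lizards: 16.4 > 12.06 → include.
Optimal diet: fledglings, large insects, voles, mice, small lizards — 5 of 5 types.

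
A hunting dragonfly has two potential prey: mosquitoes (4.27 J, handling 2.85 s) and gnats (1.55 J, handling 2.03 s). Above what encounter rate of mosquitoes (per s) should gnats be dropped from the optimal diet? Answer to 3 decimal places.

0.365 per s

At the threshold, the rate on mosquitoes alone equals the profitability of gnats: λ·4.27/(1 + λ·2.85) = 1.55/2.03 = 0.7635.
Rearranging, λ(4.27 − 0.7635×2.85) = 0.7635, so λ = 0.7635/2.094 = 0.3647 per s.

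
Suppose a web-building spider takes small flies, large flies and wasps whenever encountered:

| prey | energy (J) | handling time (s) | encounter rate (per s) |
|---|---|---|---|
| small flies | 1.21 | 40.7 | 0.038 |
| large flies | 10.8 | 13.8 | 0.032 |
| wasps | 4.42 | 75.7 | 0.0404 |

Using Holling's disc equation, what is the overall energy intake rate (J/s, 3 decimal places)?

0.094 J/s

Energy encountered per unit search time: 0.038×1.21 + 0.032×10.8 + 0.0404×4.42 = 0.5701 J/s.
Handling time per unit search time: 0.038×40.7 + 0.032×13.8 + 0.0404×75.7 = 5.046.
Rate = 0.5701/(1 + 5.046) = 0.09429 J/s.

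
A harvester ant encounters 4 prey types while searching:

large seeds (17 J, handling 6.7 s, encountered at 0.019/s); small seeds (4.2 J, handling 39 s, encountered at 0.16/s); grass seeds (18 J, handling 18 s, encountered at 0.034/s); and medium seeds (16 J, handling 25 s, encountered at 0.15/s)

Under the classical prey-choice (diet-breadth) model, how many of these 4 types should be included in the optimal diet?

3

E/h in descending order: large seeds 2.54, grass seeds 1, medium seeds 0.64, small seeds 0.108 J/s. The optimal diet is the largest prefix of this list for which every included type satisfies E_i/h_i > R on the types above it.
Rate on top 1: 0.2865. grass seeds: 1 > 0.2865 → include.
Rate on top 2: 0.5376. medium seeds: 0.64 > 0.5376 → include.
Rate on top 3: 0.6075. small seeds: 0.108 < 0.6075 → exclude; stop.
Optimal diet: large seeds, grass seeds, medium seeds — 3 of 4 types.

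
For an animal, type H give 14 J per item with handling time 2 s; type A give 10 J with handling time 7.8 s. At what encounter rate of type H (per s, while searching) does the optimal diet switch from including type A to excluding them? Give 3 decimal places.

At the threshold, the rate on type H alone equals the profitability of type A: λ·14/(1 + λ·2) = 10/7.8 = 1.282.
Rearranging, λ(14 − 1.282×2) = 1.282, so λ = 1.282/11.44 = 0.1121 per s.

0.112 per s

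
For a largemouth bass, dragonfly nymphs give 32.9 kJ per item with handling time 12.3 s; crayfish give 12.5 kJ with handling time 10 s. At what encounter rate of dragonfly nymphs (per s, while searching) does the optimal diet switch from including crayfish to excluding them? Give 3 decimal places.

Drop crayfish once their profitability E₂/h₂ falls below the rate achievable on dragonfly nymphs alone: E₂/h₂ = λE₁/(1 + λh₁).
Solve for λ: λE₁h₂ = E₂(1 + λh₁) → λ(E₁h₂ − E₂h₁) = E₂ → λ = E₂/(E₁h₂ − E₂h₁).
λ = 12.5/(32.9×10 − 12.5×12.3) = 12.5/175.2 = 0.07133 per s.

0.071 per s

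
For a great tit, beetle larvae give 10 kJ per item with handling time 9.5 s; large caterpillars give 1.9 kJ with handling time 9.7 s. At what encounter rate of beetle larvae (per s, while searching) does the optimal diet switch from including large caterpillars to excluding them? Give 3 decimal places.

0.024 per s

Drop large caterpillars once their profitability E₂/h₂ falls below the rate achievable on beetle larvae alone: E₂/h₂ = λE₁/(1 + λh₁).
Solve for λ: λE₁h₂ = E₂(1 + λh₁) → λ(E₁h₂ − E₂h₁) = E₂ → λ = E₂/(E₁h₂ − E₂h₁).
λ = 1.9/(10×9.7 − 1.9×9.5) = 1.9/78.95 = 0.02407 per s.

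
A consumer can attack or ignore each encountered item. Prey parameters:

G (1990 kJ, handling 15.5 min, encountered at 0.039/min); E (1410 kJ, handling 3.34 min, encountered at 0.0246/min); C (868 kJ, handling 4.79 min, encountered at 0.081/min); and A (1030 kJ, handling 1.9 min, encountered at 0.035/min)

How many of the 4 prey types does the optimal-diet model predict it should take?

4

Profitabilities (E/h, kJ/min): A 542, E 422, C 181, G 128. Add prey in this order while the next type's profitability exceeds the intake rate on those already taken.
Rate on top 1: 33.8. E: 422 > 33.8 → include.
Rate on top 2: 61.58. C: 181 > 61.58 → include.
Rate on top 3: 91.79. G: 128 > 91.79 → include.
Optimal diet: A, E, C, G — 4 of 4 types.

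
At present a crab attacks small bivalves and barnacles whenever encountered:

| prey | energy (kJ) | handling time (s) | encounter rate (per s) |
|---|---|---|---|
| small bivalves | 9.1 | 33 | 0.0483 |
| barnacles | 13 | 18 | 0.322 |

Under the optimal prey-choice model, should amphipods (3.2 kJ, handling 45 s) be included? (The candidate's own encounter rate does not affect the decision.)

No

Intake rate on the current diet: R = (0.0483×9.1 + 0.322×13) / (1 + 0.0483×33 + 0.322×18) = 4.626/8.39 = 0.5513 kJ/s.
Profitability of amphipods: 3.2/45 = 0.07111 kJ/s.
0.07111 < 0.5513, so adding amphipods would lower the average — exclude it.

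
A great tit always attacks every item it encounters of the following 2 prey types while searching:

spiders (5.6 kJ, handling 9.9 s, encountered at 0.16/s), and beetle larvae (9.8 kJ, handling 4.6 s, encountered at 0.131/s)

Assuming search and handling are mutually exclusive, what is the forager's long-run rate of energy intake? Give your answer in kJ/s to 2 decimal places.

Energy encountered per unit search time: 0.16×5.6 + 0.131×9.8 = 2.18 kJ/s.
Handling time per unit search time: 0.16×9.9 + 0.131×4.6 = 2.187.
Rate = 2.18/(1 + 2.187) = 0.6841 kJ/s.

0.68 kJ/s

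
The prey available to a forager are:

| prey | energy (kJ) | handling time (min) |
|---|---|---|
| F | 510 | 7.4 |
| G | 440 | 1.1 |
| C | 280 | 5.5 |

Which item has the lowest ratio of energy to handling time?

C

Profitability E/h (kJ/min): F = 510/7.4 = 68.9, G = 440/1.1 = 400, C = 280/5.5 = 50.9.
Ranked: G > F > C.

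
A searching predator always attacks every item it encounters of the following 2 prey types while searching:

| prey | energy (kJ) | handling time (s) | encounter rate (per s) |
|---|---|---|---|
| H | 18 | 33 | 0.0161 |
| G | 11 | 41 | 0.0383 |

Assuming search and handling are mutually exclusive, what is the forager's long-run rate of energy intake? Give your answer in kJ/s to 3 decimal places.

Energy encountered per unit search time: 0.0161×18 + 0.0383×11 = 0.7111 kJ/s.
Handling time per unit search time: 0.0161×33 + 0.0383×41 = 2.102.
Rate = 0.7111/(1 + 2.102) = 0.2293 kJ/s.

0.229 kJ/s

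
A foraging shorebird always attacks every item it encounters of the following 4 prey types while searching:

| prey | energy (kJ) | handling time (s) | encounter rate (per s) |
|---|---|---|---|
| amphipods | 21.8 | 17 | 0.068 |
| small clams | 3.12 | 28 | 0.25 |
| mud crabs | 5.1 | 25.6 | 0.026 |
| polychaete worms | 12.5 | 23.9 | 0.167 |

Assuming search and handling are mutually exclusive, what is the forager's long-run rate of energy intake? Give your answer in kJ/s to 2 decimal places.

R = (0.068×21.8 + 0.25×3.12 + 0.026×5.1 + 0.167×12.5) / (1 + 0.068×17 + 0.25×28 + 0.026×25.6 + 0.167×23.9) = 4.482/13.81 = 0.3245 kJ/s.

0.32 kJ/s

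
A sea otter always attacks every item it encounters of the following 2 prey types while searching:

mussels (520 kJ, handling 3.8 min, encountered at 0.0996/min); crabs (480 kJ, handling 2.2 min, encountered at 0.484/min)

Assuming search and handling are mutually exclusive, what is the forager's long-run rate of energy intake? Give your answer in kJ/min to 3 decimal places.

R = Σλ_iE_i / (1 + Σλ_ih_i)
Numerator: 0.0996×520 + 0.484×480 = 284.1
Denominator: 1 + 0.0996×3.8 + 0.484×2.2 = 2.443
R = 284.1/2.443 = 116.3 kJ/min

116.283 kJ/min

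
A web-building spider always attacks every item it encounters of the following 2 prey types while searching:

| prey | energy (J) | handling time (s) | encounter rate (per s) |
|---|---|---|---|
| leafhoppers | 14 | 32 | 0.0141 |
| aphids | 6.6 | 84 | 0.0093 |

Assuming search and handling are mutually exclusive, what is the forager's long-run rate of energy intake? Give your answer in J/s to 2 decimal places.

0.12 J/s

Energy encountered per unit search time: 0.0141×14 + 0.0093×6.6 = 0.2588 J/s.
Handling time per unit search time: 0.0141×32 + 0.0093×84 = 1.232.
Rate = 0.2588/(1 + 1.232) = 0.1159 J/s.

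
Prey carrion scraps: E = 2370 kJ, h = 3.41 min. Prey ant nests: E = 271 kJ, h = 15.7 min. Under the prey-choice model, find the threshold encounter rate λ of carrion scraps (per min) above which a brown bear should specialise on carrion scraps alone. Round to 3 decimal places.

Drop ant nests once their profitability E₂/h₂ falls below the rate achievable on carrion scraps alone: E₂/h₂ = λE₁/(1 + λh₁).
Solve for λ: λE₁h₂ = E₂(1 + λh₁) → λ(E₁h₂ − E₂h₁) = E₂ → λ = E₂/(E₁h₂ − E₂h₁).
λ = 271/(2370×15.7 − 271×3.41) = 271/3.628e+04 = 0.007469 per min.

0.007 per min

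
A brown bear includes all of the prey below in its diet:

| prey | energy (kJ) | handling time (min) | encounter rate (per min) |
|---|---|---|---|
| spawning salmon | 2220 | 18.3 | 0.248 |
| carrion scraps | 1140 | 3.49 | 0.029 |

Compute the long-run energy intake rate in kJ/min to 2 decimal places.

R = (0.248×2220 + 0.029×1140) / (1 + 0.248×18.3 + 0.029×3.49) = 583.6/5.64 = 103.5 kJ/min.

103.49 kJ/min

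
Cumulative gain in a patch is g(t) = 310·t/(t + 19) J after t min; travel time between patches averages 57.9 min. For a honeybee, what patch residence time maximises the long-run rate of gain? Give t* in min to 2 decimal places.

33.17 min

By the marginal value theorem, leave when the instantaneous gain rate g'(t) equals the habitat-wide average g(t)/(T + t).
g'(t) = 310·19/(t + 19)². Setting 310·19/(t+19)² = 310t/[(t+19)(57.9+t)] gives 19(57.9+t) = t(t+19), so t² = 19×57.9 = 1100.
t* = √1100 = 33.17 min.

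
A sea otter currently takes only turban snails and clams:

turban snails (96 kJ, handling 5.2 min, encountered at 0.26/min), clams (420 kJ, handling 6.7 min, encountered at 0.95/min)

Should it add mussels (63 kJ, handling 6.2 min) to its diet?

Intake rate on the current diet: R = (0.26×96 + 0.95×420) / (1 + 0.26×5.2 + 0.95×6.7) = 424/8.717 = 48.64 kJ/min.
mussels: E/h = 63/6.2 = 10.16 kJ/min.
Since 10.16 < R, time spent handling mussels is better spent searching.

No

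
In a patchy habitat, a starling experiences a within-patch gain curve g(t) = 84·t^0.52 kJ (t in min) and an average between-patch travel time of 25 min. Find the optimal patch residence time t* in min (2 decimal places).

Maximise g(t)/(T+t): set derivative to zero → g'(t)(T+t) = g(t).
g'(t) = 0.52·84·t^-0.48. Setting 0.52·84·t^-0.48 = 84·t^0.52/(25+t) gives 0.52(25+t) = t, so 0.48·t = 0.52×25.
t* = 0.52×25/0.48 = 27.08 min.

27.08 min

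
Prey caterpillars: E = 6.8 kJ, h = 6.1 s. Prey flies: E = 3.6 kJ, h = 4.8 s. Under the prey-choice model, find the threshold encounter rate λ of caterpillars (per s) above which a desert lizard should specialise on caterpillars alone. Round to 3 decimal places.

At the threshold, the rate on caterpillars alone equals the profitability of flies: λ·6.8/(1 + λ·6.1) = 3.6/4.8 = 0.75.
Rearranging, λ(6.8 − 0.75×6.1) = 0.75, so λ = 0.75/2.225 = 0.3371 per s.

0.337 per s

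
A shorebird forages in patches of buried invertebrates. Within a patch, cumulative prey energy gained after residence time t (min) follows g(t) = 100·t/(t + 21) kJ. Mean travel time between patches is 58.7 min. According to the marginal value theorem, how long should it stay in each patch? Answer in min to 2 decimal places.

By the marginal value theorem, leave when the instantaneous gain rate g'(t) equals the habitat-wide average g(t)/(T + t).
g'(t) = 100·21/(t + 21)². Setting 100·21/(t+21)² = 100t/[(t+21)(58.7+t)] gives 21(58.7+t) = t(t+21), so t² = 21×58.7 = 1233.
t* = √1233 = 35.11 min.

35.11 min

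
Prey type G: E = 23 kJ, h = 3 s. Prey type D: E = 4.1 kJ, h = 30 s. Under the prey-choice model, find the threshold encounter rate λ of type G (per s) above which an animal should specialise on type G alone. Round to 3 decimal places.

0.006 per s

Drop type D once their profitability E₂/h₂ falls below the rate achievable on type G alone: E₂/h₂ = λE₁/(1 + λh₁).
Solve for λ: λE₁h₂ = E₂(1 + λh₁) → λ(E₁h₂ − E₂h₁) = E₂ → λ = E₂/(E₁h₂ − E₂h₁).
λ = 4.1/(23×30 − 4.1×3) = 4.1/677.7 = 0.00605 per s.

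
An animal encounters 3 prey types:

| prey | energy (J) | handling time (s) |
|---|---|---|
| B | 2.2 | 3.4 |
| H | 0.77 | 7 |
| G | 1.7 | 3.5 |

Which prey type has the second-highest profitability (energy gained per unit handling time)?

G

Profitability E/h (J/s): B = 2.2/3.4 = 0.647, H = 0.77/7 = 0.11, G = 1.7/3.5 = 0.486.
Ranked: B > G > H.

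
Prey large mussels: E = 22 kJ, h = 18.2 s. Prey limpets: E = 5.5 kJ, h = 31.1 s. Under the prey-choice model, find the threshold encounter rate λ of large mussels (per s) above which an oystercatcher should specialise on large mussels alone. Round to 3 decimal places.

Drop limpets once their profitability E₂/h₂ falls below the rate achievable on large mussels alone: E₂/h₂ = λE₁/(1 + λh₁).
Solve for λ: λE₁h₂ = E₂(1 + λh₁) → λ(E₁h₂ − E₂h₁) = E₂ → λ = E₂/(E₁h₂ − E₂h₁).
λ = 5.5/(22×31.1 − 5.5×18.2) = 5.5/584.1 = 0.009416 per s.

0.009 per s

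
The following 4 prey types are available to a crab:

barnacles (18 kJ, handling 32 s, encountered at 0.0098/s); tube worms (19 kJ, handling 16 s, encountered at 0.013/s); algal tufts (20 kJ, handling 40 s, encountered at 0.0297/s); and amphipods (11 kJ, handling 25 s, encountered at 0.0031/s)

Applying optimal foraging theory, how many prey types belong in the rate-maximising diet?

E/h in descending order: tube worms 1.19, barnacles 0.562, algal tufts 0.5, amphipods 0.44 kJ/s. The optimal diet is the largest prefix of this list for which every included type satisfies E_i/h_i > R on the types above it.
Rate on top 1: 0.2045. barnacles: 0.562 > 0.2045 → include.
Rate on top 2: 0.2783. algal tufts: 0.5 > 0.2783 → include.
Rate on top 3: 0.3755. amphipods: 0.44 > 0.3755 → include.
Optimal diet: tube worms, barnacles, algal tufts, amphipods — 4 of 4 types.

4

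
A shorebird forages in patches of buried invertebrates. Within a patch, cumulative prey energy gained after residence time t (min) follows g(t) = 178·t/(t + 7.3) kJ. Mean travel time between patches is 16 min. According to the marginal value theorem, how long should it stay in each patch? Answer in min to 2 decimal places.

Maximise g(t)/(T+t): set derivative to zero → g'(t)(T+t) = g(t).
g'(t) = 178·7.3/(t + 7.3)². Setting 178·7.3/(t+7.3)² = 178t/[(t+7.3)(16+t)] gives 7.3(16+t) = t(t+7.3), so t² = 7.3×16 = 116.8.
t* = √116.8 = 10.81 min.

10.81 min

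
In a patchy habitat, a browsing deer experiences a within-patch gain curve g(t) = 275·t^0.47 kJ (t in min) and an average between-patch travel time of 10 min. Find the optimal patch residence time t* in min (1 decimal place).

8.9 min

Optimal t* satisfies g'(t*) = g(t*)/(T + t*).
g'(t) = 0.47·275·t^-0.53. Setting 0.47·275·t^-0.53 = 275·t^0.47/(10+t) gives 0.47(10+t) = t, so 0.53·t = 0.47×10.
t* = 0.47×10/0.53 = 8.868 min.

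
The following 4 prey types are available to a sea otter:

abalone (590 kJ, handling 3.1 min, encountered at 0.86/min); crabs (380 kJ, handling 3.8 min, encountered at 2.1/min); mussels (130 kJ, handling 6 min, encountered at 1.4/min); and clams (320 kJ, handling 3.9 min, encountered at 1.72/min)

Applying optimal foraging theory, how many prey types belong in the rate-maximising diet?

Profitabilities (E/h, kJ/min): abalone 190, crabs 100, clams 82.1, mussels 21.7. Add prey in this order while the next type's profitability exceeds the intake rate on those already taken.
Rate on top 1: 138.4. crabs: 100 < 138.4 → exclude; stop.
Optimal diet: abalone — 1 of 4 types.

1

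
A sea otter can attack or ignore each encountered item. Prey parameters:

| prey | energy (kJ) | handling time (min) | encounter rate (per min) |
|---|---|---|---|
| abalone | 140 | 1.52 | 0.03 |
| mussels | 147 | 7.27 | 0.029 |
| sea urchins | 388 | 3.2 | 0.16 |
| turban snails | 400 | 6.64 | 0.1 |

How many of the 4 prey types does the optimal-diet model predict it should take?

Profitabilities (E/h, kJ/min): sea urchins 121, abalone 92.1, turban snails 60.2, mussels 20.2. Add prey in this order while the next type's profitability exceeds the intake rate on those already taken.
Rate on top 1: 41.06. abalone: 92.1 > 41.06 → include.
Rate on top 2: 42.55. turban snails: 60.2 > 42.55 → include.
Rate on top 3: 47.84. mussels: 20.2 < 47.84 → exclude; stop.
Optimal diet: sea urchins, abalone, turban snails — 3 of 4 types.

3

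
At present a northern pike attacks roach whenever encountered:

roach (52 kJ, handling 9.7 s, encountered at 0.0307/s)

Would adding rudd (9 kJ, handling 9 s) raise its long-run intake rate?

No

Current rate: (0.0307×52)/(1 + 0.0307×9.7) = 1.23 kJ/s.
Profitability of rudd: 9/9 = 1 kJ/s.
Since 1 < R, time spent handling rudd is better spent searching.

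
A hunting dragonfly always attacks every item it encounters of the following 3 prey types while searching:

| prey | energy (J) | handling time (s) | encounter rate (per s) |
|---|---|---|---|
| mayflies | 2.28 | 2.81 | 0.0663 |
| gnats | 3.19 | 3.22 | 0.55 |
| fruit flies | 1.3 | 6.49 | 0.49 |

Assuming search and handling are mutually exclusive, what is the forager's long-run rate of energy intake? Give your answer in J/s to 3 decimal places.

Energy encountered per unit search time: 0.0663×2.28 + 0.55×3.19 + 0.49×1.3 = 2.543 J/s.
Handling time per unit search time: 0.0663×2.81 + 0.55×3.22 + 0.49×6.49 = 5.137.
Rate = 2.543/(1 + 5.137) = 0.4143 J/s.

0.414 J/s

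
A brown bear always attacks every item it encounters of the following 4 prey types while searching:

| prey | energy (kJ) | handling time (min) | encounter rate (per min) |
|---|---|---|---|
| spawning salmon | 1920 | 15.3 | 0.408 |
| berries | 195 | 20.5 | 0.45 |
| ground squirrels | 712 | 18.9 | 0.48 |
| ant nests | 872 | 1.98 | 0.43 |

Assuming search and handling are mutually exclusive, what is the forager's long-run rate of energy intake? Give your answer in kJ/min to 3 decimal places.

60.166 kJ/min

Energy encountered per unit search time: 0.408×1920 + 0.45×195 + 0.48×712 + 0.43×872 = 1588 kJ/min.
Handling time per unit search time: 0.408×15.3 + 0.45×20.5 + 0.48×18.9 + 0.43×1.98 = 25.39.
Rate = 1588/(1 + 25.39) = 60.17 kJ/min.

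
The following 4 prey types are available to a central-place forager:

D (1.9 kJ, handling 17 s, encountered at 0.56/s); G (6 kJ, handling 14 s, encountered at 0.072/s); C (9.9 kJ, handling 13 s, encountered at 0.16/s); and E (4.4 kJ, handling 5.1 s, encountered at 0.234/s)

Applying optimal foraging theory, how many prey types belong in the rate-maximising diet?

Rank by E/h (kJ/s): E 0.863, C 0.762, G 0.429, D 0.112. Include each in turn until the next type's E/h falls below the running intake rate.
Rate on top 1: 0.4694. C: 0.762 > 0.4694 → include.
Rate on top 2: 0.6116. G: 0.429 < 0.6116 → exclude; stop.
Optimal diet: E, C — 2 of 4 types.

2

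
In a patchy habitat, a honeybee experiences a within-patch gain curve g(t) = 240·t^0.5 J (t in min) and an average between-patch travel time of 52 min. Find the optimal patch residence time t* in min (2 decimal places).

52.00 min

Maximise g(t)/(T+t): set derivative to zero → g'(t)(T+t) = g(t).
g'(t) = 0.5·240·t^-0.5. Setting 0.5·240·t^-0.5 = 240·t^0.5/(52+t) gives 0.5(52+t) = t, so 0.50·t = 0.5×52.
t* = 0.5×52/0.50 = 52 min.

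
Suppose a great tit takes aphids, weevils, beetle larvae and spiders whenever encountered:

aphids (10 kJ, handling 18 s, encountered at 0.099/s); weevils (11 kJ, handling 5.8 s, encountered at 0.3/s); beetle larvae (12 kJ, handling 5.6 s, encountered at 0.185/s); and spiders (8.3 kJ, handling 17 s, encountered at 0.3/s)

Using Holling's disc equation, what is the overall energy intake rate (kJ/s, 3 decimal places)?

R = Σλ_iE_i / (1 + Σλ_ih_i)
Numerator: 0.099×10 + 0.3×11 + 0.185×12 + 0.3×8.3 = 9
Denominator: 1 + 0.099×18 + 0.3×5.8 + 0.185×5.6 + 0.3×17 = 10.66
R = 9/10.66 = 0.8444 kJ/s

0.844 kJ/s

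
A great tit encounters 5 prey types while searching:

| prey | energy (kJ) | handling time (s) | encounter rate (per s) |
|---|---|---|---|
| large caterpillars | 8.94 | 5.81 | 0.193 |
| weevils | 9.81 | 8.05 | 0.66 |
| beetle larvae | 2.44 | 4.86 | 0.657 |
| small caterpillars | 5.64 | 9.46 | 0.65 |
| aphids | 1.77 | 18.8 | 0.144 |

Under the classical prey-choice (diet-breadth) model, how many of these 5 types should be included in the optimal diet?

2

Rank by E/h (kJ/s): large caterpillars 1.54, weevils 1.22, small caterpillars 0.596, beetle larvae 0.502, aphids 0.0941. Include each in turn until the next type's E/h falls below the running intake rate.
Rate on top 1: 0.8134. weevils: 1.22 > 0.8134 → include.
Rate on top 2: 1.103. small caterpillars: 0.596 < 1.103 → exclude; stop.
Optimal diet: large caterpillars, weevils — 2 of 5 types.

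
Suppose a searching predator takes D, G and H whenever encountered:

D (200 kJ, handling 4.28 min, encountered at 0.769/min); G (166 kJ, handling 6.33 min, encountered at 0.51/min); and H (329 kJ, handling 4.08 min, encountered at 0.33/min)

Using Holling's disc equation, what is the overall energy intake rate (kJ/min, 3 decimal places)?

R = (0.769×200 + 0.51×166 + 0.33×329) / (1 + 0.769×4.28 + 0.51×6.33 + 0.33×4.08) = 347/8.866 = 39.14 kJ/min.

39.142 kJ/min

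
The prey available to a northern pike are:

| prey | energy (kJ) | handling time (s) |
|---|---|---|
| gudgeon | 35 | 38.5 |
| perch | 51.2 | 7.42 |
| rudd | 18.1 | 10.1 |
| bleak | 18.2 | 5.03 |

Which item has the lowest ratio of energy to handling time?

gudgeon

In descending order of E/h:
perch: 51.2/7.42 = 6.9 kJ/s
bleak: 18.2/5.03 = 3.62 kJ/s
rudd: 18.1/10.1 = 1.79 kJ/s
gudgeon: 35/38.5 = 0.909 kJ/s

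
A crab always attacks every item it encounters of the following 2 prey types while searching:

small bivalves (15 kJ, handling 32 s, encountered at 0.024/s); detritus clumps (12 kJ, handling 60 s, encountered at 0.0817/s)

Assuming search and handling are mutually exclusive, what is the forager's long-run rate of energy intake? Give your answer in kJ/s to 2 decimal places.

0.20 kJ/s

R = Σλ_iE_i / (1 + Σλ_ih_i)
Numerator: 0.024×15 + 0.0817×12 = 1.34
Denominator: 1 + 0.024×32 + 0.0817×60 = 6.67
R = 1.34/6.67 = 0.201 kJ/s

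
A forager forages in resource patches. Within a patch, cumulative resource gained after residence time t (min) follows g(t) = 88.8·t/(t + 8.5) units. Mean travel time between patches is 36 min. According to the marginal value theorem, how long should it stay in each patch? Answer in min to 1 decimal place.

Maximise g(t)/(T+t): set derivative to zero → g'(t)(T+t) = g(t).
g'(t) = 88.8·8.5/(t + 8.5)². Setting 88.8·8.5/(t+8.5)² = 88.8t/[(t+8.5)(36+t)] gives 8.5(36+t) = t(t+8.5), so t² = 8.5×36 = 306.
t* = √306 = 17.49 min.

17.5 min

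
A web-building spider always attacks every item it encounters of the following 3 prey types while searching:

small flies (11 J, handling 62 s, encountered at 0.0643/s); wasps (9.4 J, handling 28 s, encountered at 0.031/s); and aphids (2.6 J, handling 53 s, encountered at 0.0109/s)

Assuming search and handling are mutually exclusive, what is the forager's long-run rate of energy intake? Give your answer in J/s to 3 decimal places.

0.160 J/s

R = (0.0643×11 + 0.031×9.4 + 0.0109×2.6) / (1 + 0.0643×62 + 0.031×28 + 0.0109×53) = 1.027/6.432 = 0.1597 J/s.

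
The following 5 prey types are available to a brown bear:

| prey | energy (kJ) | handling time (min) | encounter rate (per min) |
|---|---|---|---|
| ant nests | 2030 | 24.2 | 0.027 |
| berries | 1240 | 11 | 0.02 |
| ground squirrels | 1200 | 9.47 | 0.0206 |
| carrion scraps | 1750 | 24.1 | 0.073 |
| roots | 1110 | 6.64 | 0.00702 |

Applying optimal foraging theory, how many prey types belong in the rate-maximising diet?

5

Profitabilities (E/h, kJ/min): roots 167, ground squirrels 127, berries 113, ant nests 83.9, carrion scraps 72.6. Add prey in this order while the next type's profitability exceeds the intake rate on those already taken.
Rate on top 1: 7.445. ground squirrels: 127 > 7.445 → include.
Rate on top 2: 26.18. berries: 113 > 26.18 → include.
Rate on top 3: 39.21. ant nests: 83.9 > 39.21 → include.
Rate on top 4: 53.01. carrion scraps: 72.6 > 53.01 → include.
Optimal diet: roots, ground squirrels, berries, ant nests, carrion scraps — 5 of 5 types.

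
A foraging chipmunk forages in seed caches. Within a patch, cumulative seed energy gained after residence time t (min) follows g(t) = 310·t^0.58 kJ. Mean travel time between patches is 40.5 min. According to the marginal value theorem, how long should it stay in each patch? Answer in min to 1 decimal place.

By the marginal value theorem, leave when the instantaneous gain rate g'(t) equals the habitat-wide average g(t)/(T + t).
g'(t) = 0.58·310·t^-0.42. Setting 0.58·310·t^-0.42 = 310·t^0.58/(40.5+t) gives 0.58(40.5+t) = t, so 0.42·t = 0.58×40.5.
t* = 0.58×40.5/0.42 = 55.93 min.

55.9 min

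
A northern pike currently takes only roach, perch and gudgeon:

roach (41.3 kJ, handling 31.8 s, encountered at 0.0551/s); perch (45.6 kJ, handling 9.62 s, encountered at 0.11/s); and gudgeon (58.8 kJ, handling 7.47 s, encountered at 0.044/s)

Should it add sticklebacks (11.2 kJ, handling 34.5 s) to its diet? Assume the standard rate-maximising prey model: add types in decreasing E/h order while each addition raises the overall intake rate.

On roach, perch and gudgeon alone, R = ΣλE/(1+Σλh) = 9.879/4.139 = 2.387 kJ/s.
sticklebacks: E/h = 11.2/34.5 = 0.3246 kJ/s.
0.3246 < 2.387, so adding sticklebacks would lower the average — exclude it.

No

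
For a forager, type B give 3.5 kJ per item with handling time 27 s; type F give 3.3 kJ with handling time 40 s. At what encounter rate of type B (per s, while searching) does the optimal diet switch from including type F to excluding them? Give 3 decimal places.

At the threshold, the rate on type B alone equals the profitability of type F: λ·3.5/(1 + λ·27) = 3.3/40 = 0.0825.
Rearranging, λ(3.5 − 0.0825×27) = 0.0825, so λ = 0.0825/1.273 = 0.06483 per s.

0.065 per s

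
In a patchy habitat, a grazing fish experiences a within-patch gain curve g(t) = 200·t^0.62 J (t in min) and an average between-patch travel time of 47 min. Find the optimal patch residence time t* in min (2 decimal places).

76.68 min

Optimal t* satisfies g'(t*) = g(t*)/(T + t*).
g'(t) = 0.62·200·t^-0.38. Setting 0.62·200·t^-0.38 = 200·t^0.62/(47+t) gives 0.62(47+t) = t, so 0.38·t = 0.62×47.
t* = 0.62×47/0.38 = 76.68 min.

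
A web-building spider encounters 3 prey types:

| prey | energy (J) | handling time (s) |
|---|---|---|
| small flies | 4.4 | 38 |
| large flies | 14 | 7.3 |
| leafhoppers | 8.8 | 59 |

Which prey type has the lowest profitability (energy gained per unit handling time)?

small flies

In descending order of E/h:
large flies: 14/7.3 = 1.92 J/s
leafhoppers: 8.8/59 = 0.149 J/s
small flies: 4.4/38 = 0.116 J/s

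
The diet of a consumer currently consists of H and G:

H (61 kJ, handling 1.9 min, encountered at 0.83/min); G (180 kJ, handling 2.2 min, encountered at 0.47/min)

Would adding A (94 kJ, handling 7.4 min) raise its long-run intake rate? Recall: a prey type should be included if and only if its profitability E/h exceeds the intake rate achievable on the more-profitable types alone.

Intake rate on the current diet: R = (0.83×61 + 0.47×180) / (1 + 0.83×1.9 + 0.47×2.2) = 135.2/3.611 = 37.45 kJ/min.
Profitability of A: 94/7.4 = 12.7 kJ/min.
Since 12.7 < R, time spent handling A is better spent searching.

No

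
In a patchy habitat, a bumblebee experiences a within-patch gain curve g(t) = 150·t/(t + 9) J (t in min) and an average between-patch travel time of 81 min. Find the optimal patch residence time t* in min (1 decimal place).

By the marginal value theorem, leave when the instantaneous gain rate g'(t) equals the habitat-wide average g(t)/(T + t).
g'(t) = 150·9/(t + 9)². Setting 150·9/(t+9)² = 150t/[(t+9)(81+t)] gives 9(81+t) = t(t+9), so t² = 9×81 = 729.
t* = √729 = 27 min.

27.0 min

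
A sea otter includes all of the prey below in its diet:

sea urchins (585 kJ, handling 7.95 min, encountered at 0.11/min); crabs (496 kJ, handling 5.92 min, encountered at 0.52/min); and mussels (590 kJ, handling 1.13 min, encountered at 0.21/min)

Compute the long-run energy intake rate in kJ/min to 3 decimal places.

85.964 kJ/min

R = Σλ_iE_i / (1 + Σλ_ih_i)
Numerator: 0.11×585 + 0.52×496 + 0.21×590 = 446.2
Denominator: 1 + 0.11×7.95 + 0.52×5.92 + 0.21×1.13 = 5.19
R = 446.2/5.19 = 85.96 kJ/min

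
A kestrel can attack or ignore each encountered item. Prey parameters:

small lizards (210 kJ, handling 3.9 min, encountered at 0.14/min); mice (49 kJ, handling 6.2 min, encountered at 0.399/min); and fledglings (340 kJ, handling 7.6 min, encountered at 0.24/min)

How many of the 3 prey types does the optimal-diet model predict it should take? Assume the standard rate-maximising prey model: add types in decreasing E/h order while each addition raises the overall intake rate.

Profitabilities (E/h, kJ/min): small lizards 53.8, fledglings 44.7, mice 7.9. Add prey in this order while the next type's profitability exceeds the intake rate on those already taken.
Rate on top 1: 19.02. fledglings: 44.7 > 19.02 → include.
Rate on top 2: 32.94. mice: 7.9 < 32.94 → exclude; stop.
Optimal diet: small lizards, fledglings — 2 of 3 types.

2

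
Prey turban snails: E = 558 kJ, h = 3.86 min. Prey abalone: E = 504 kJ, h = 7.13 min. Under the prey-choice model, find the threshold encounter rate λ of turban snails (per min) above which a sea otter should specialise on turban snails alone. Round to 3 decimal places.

Drop abalone once their profitability E₂/h₂ falls below the rate achievable on turban snails alone: E₂/h₂ = λE₁/(1 + λh₁).
Solve for λ: λE₁h₂ = E₂(1 + λh₁) → λ(E₁h₂ − E₂h₁) = E₂ → λ = E₂/(E₁h₂ − E₂h₁).
λ = 504/(558×7.13 − 504×3.86) = 504/2033 = 0.2479 per min.

0.248 per min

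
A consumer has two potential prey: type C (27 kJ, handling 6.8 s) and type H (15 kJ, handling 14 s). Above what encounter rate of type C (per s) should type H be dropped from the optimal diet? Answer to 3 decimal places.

At the threshold, the rate on type C alone equals the profitability of type H: λ·27/(1 + λ·6.8) = 15/14 = 1.071.
Rearranging, λ(27 − 1.071×6.8) = 1.071, so λ = 1.071/19.71 = 0.05435 per s.

0.054 per s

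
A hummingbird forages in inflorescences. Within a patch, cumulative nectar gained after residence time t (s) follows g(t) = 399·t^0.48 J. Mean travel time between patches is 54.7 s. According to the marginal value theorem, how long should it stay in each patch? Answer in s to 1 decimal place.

By the marginal value theorem, leave when the instantaneous gain rate g'(t) equals the habitat-wide average g(t)/(T + t).
g'(t) = 0.48·399·t^-0.52. Setting 0.48·399·t^-0.52 = 399·t^0.48/(54.7+t) gives 0.48(54.7+t) = t, so 0.52·t = 0.48×54.7.
t* = 0.48×54.7/0.52 = 50.49 s.

50.5 s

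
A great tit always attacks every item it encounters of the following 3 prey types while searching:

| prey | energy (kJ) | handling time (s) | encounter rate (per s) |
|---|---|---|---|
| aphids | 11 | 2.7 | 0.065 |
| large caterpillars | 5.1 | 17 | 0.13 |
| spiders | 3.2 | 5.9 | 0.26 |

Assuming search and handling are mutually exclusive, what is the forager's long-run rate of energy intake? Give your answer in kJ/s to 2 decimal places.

Energy encountered per unit search time: 0.065×11 + 0.13×5.1 + 0.26×3.2 = 2.21 kJ/s.
Handling time per unit search time: 0.065×2.7 + 0.13×17 + 0.26×5.9 = 3.92.
Rate = 2.21/(1 + 3.92) = 0.4492 kJ/s.

0.45 kJ/s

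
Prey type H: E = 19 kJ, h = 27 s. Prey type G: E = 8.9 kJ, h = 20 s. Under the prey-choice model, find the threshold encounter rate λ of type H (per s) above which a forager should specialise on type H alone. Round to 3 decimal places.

0.064 per s

The zero-one rule: include type G iff E₂/h₂ > λE₁/(1+λh₁). Equality gives the switch point.
λE₁h₂ = E₂ + λE₂h₁ ⇒ λ = E₂/(E₁h₂ − E₂h₁) = 8.9/(380 − 240.3) = 0.06371 per s.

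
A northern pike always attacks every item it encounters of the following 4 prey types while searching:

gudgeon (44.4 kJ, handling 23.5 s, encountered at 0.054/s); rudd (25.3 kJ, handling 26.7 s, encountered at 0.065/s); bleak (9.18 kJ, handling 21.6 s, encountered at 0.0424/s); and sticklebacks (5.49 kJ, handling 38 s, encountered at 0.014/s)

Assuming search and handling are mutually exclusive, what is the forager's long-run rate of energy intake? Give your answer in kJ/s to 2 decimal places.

0.83 kJ/s

Energy encountered per unit search time: 0.054×44.4 + 0.065×25.3 + 0.0424×9.18 + 0.014×5.49 = 4.508 kJ/s.
Handling time per unit search time: 0.054×23.5 + 0.065×26.7 + 0.0424×21.6 + 0.014×38 = 4.452.
Rate = 4.508/(1 + 4.452) = 0.8268 kJ/s.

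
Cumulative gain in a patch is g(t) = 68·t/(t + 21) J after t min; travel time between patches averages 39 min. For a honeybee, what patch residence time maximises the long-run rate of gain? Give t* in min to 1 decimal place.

28.6 min

Maximise g(t)/(T+t): set derivative to zero → g'(t)(T+t) = g(t).
g'(t) = 68·21/(t + 21)². Setting 68·21/(t+21)² = 68t/[(t+21)(39+t)] gives 21(39+t) = t(t+21), so t² = 21×39 = 819.
t* = √819 = 28.62 min.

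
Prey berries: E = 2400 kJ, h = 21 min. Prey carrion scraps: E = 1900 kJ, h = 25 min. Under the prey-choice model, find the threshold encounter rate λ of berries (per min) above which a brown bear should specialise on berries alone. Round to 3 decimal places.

The zero-one rule: include carrion scraps iff E₂/h₂ > λE₁/(1+λh₁). Equality gives the switch point.
λE₁h₂ = E₂ + λE₂h₁ ⇒ λ = E₂/(E₁h₂ − E₂h₁) = 1900/(6e+04 − 3.99e+04) = 0.09453 per min.

0.095 per min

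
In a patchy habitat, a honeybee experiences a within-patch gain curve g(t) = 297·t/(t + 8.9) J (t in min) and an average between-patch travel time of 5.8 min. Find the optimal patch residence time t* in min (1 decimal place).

Maximise g(t)/(T+t): set derivative to zero → g'(t)(T+t) = g(t).
g'(t) = 297·8.9/(t + 8.9)². Setting 297·8.9/(t+8.9)² = 297t/[(t+8.9)(5.8+t)] gives 8.9(5.8+t) = t(t+8.9), so t² = 8.9×5.8 = 51.62.
t* = √51.62 = 7.185 min.

7.2 min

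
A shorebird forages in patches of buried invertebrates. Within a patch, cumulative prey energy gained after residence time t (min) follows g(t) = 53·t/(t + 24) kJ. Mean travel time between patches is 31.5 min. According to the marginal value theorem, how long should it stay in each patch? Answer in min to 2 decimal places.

27.50 min

By the marginal value theorem, leave when the instantaneous gain rate g'(t) equals the habitat-wide average g(t)/(T + t).
g'(t) = 53·24/(t + 24)². Setting 53·24/(t+24)² = 53t/[(t+24)(31.5+t)] gives 24(31.5+t) = t(t+24), so t² = 24×31.5 = 756.
t* = √756 = 27.5 min.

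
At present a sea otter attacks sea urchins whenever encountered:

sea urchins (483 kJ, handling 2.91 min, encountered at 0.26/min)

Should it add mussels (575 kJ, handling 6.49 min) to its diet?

Yes

On sea urchins alone, R = ΣλE/(1+Σλh) = 125.6/1.757 = 71.49 kJ/min.
mussels: E/h = 575/6.49 = 88.6 kJ/min.
Since 88.6 > R, including mussels increases the long-run rate.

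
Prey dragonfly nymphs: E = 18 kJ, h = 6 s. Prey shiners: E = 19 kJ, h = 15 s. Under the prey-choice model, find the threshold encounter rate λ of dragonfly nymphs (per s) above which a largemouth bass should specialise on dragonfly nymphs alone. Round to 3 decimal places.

Drop shiners once their profitability E₂/h₂ falls below the rate achievable on dragonfly nymphs alone: E₂/h₂ = λE₁/(1 + λh₁).
Solve for λ: λE₁h₂ = E₂(1 + λh₁) → λ(E₁h₂ − E₂h₁) = E₂ → λ = E₂/(E₁h₂ − E₂h₁).
λ = 19/(18×15 − 19×6) = 19/156 = 0.1218 per s.

0.122 per s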